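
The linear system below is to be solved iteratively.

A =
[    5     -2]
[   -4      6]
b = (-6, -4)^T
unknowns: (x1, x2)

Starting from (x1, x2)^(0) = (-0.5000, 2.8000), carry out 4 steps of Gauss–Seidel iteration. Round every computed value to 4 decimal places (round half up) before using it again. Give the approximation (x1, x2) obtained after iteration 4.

Iteration 1:
  x1 = (-6 - (-2)·2.8000) / (5) = -0.0800
  x2 = (-4 - (-4)·-0.0800) / (6) = -0.7200
Iteration 2:
  x1 = (-6 - (-2)·-0.7200) / (5) = -1.4880
  x2 = (-4 - (-4)·-1.4880) / (6) = -1.6587
Iteration 3:
  x1 = (-6 - (-2)·-1.6587) / (5) = -1.8635
  x2 = (-4 - (-4)·-1.8635) / (6) = -1.9090
Iteration 4:
  x1 = (-6 - (-2)·-1.9090) / (5) = -1.9636
  x2 = (-4 - (-4)·-1.9636) / (6) = -1.9757

(-1.9636, -1.9757)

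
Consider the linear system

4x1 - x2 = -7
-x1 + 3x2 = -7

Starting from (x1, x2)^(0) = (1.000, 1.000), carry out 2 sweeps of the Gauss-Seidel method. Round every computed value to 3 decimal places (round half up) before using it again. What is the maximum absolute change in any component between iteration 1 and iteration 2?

Iteration 1:
  x1 = (-7 - (-1)·1.000) / (4) = -1.500
  x2 = (-7 - (-1)·-1.500) / (3) = -2.833
Iteration 2:
  x1 = (-7 - (-1)·-2.833) / (4) = -2.458
  x2 = (-7 - (-1)·-2.458) / (3) = -3.153
Change: (-0.958, -0.320) → max |·| = 0.958

0.958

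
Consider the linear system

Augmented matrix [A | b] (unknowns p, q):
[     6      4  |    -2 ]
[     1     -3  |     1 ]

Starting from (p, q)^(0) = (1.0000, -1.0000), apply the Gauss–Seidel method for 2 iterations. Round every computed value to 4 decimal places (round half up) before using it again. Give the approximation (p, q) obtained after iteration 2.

Iteration 1:
  p = (-2 - (4)·-1.0000) / (6) = 0.3333
  q = (1 - (1)·0.3333) / (-3) = -0.2222
Iteration 2:
  p = (-2 - (4)·-0.2222) / (6) = -0.1852
  q = (1 - (1)·-0.1852) / (-3) = -0.3951

(-0.1852, -0.3951)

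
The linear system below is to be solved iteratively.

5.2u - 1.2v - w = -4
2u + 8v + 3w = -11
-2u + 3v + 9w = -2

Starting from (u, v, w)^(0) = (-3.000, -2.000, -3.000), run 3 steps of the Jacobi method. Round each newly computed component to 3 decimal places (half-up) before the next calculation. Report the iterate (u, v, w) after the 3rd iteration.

(-1.115, -0.904, -0.097)

Iteration 1:
  u = (-4 - (-1.2)·-2.000 - (-1)·-3.000) / (5.2) = -1.808
  v = (-11 - (2)·-3.000 - (3)·-3.000) / (8) = 0.500
  w = (-2 - (-2)·-3.000 - (3)·-2.000) / (9) = -0.222
Iteration 2:
  u = (-4 - (-1.2)·0.500 - (-1)·-0.222) / (5.2) = -0.697
  v = (-11 - (2)·-1.808 - (3)·-0.222) / (8) = -0.840
  w = (-2 - (-2)·-1.808 - (3)·0.500) / (9) = -0.791
Iteration 3:
  u = (-4 - (-1.2)·-0.840 - (-1)·-0.791) / (5.2) = -1.115
  v = (-11 - (2)·-0.697 - (3)·-0.791) / (8) = -0.904
  w = (-2 - (-2)·-0.697 - (3)·-0.840) / (9) = -0.097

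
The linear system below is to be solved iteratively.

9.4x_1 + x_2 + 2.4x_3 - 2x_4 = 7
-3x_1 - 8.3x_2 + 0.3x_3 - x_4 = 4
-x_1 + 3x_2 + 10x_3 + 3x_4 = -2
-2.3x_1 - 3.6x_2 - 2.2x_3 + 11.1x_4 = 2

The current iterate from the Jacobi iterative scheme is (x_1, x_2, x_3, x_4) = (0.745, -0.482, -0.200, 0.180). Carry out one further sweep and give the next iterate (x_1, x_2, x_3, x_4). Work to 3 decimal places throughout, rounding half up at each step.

One sweep:
  x_1 = (7 - (1)·-0.482 - (2.4)·-0.200 - (-2)·0.180) / (9.4) = 0.885
  x_2 = (4 - (-3)·0.745 - (0.3)·-0.200 - (-1)·0.180) / (-8.3) = -0.780
  x_3 = (-2 - (-1)·0.745 - (3)·-0.482 - (3)·0.180) / (10) = -0.035
  x_4 = (2 - (-2.3)·0.745 - (-3.6)·-0.482 - (-2.2)·-0.200) / (11.1) = 0.139

(0.885, -0.780, -0.035, 0.139)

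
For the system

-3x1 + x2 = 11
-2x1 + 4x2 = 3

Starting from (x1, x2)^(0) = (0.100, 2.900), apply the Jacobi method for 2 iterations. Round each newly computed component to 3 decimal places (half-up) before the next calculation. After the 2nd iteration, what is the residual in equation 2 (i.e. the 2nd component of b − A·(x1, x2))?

Iteration 1:
  x1 = (11 - (1)·2.900) / (-3) = -2.700
  x2 = (3 - (-2)·0.100) / (4) = 0.800
Iteration 2:
  x1 = (11 - (1)·0.800) / (-3) = -3.400
  x2 = (3 - (-2)·-2.700) / (4) = -0.600
Residual b − A·x = (1.400, -1.400)

-1.400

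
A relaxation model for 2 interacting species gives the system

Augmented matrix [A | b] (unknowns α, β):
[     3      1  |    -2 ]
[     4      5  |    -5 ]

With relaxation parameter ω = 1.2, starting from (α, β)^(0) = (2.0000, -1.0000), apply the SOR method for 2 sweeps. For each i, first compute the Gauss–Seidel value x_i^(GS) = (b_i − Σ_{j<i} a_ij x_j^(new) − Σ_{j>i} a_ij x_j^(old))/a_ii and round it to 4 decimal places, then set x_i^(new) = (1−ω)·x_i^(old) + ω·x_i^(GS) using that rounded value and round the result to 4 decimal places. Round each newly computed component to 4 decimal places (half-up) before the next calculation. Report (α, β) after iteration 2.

(-0.5472, -0.6282)

Iteration 1:
  α: GS value = (-2 - (1)·-1.0000) / (3) = -0.3333;  α ← (1−ω)·2.0000 + ω·-0.3333 = -0.8000
  β: GS value = (-5 - (4)·-0.8000) / (5) = -0.3600;  β ← (1−ω)·-1.0000 + ω·-0.3600 = -0.2320
Iteration 2:
  α: GS value = (-2 - (1)·-0.2320) / (3) = -0.5893;  α ← (1−ω)·-0.8000 + ω·-0.5893 = -0.5472
  β: GS value = (-5 - (4)·-0.5472) / (5) = -0.5622;  β ← (1−ω)·-0.2320 + ω·-0.5622 = -0.6282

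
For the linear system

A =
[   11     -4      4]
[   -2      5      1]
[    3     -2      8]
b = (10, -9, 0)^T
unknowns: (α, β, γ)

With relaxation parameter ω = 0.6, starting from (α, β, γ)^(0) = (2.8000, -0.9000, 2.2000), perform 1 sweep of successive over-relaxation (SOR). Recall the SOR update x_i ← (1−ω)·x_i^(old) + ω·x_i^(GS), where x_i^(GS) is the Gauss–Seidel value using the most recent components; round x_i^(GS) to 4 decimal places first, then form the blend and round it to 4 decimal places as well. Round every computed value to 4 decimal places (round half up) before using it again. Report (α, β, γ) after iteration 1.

Iteration 1:
  α: GS value = (10 - (-4)·-0.9000 - (4)·2.2000) / (11) = -0.2182;  α ← (1−ω)·2.8000 + ω·-0.2182 = 0.9891
  β: GS value = (-9 - (-2)·0.9891 - (1)·2.2000) / (5) = -1.8444;  β ← (1−ω)·-0.9000 + ω·-1.8444 = -1.4666
  γ: GS value = (0 - (3)·0.9891 - (-2)·-1.4666) / (8) = -0.7376;  γ ← (1−ω)·2.2000 + ω·-0.7376 = 0.4374

(0.9891, -1.4666, 0.4374)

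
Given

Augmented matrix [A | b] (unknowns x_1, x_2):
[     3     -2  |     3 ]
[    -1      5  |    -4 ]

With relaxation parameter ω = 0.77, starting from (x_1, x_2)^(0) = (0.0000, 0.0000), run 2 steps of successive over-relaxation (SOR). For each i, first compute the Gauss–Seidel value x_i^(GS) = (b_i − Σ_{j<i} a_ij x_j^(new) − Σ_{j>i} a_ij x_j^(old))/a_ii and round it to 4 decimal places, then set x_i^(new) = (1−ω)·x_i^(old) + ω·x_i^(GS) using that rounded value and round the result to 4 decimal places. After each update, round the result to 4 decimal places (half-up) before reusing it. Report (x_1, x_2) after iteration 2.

Iteration 1:
  x_1: GS value = (3 - (-2)·0.0000) / (3) = 1.0000;  x_1 ← (1−ω)·0.0000 + ω·1.0000 = 0.7700
  x_2: GS value = (-4 - (-1)·0.7700) / (5) = -0.6460;  x_2 ← (1−ω)·0.0000 + ω·-0.6460 = -0.4974
Iteration 2:
  x_1: GS value = (3 - (-2)·-0.4974) / (3) = 0.6684;  x_1 ← (1−ω)·0.7700 + ω·0.6684 = 0.6918
  x_2: GS value = (-4 - (-1)·0.6918) / (5) = -0.6616;  x_2 ← (1−ω)·-0.4974 + ω·-0.6616 = -0.6238

(0.6918, -0.6238)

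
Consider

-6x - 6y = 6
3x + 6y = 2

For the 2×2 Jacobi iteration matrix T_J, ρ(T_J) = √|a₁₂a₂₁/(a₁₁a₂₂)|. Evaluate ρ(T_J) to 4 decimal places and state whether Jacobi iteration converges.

0.7071

a₁₂a₂₁/(a₁₁a₂₂) = (-6)·(3) / ((-6)·(6)) = 0.500000
ρ = √|0.500000| = √0.500000 = 0.7071
ρ < 1, so Jacobi converges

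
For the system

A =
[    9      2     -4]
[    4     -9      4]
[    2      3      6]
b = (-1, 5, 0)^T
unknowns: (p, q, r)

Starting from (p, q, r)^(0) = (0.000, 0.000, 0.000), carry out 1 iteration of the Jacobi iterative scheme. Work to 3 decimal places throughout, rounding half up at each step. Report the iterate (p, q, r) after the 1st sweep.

(-0.111, -0.556, 0.000)

Iteration 1:
  p = (-1 - (2)·0.000 - (-4)·0.000) / (9) = -0.111
  q = (5 - (4)·0.000 - (4)·0.000) / (-9) = -0.556
  r = (0 - (2)·0.000 - (3)·0.000) / (6) = 0.000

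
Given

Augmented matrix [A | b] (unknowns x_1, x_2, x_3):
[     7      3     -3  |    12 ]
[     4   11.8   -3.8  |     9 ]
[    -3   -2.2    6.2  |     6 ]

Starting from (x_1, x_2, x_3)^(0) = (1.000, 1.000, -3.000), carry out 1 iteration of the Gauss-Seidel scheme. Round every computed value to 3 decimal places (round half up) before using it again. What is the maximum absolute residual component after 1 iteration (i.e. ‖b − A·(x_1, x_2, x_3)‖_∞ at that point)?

Iteration 1:
  x_1 = (12 - (3)·1.000 - (-3)·-3.000) / (7) = 0.000
  x_2 = (9 - (4)·0.000 - (-3.8)·-3.000) / (11.8) = -0.203
  x_3 = (6 - (-3)·0.000 - (-2.2)·-0.203) / (6.2) = 0.896
Residual b − A·x = (15.297, 14.800, -0.002); ∞-norm = 15.297

15.297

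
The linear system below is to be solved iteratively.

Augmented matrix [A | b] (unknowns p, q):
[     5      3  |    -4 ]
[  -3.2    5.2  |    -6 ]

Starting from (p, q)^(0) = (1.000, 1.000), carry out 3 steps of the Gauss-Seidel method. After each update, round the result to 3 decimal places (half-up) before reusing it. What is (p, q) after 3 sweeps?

Iteration 1:
  p = (-4 - (3)·1.000) / (5) = -1.400
  q = (-6 - (-3.2)·-1.400) / (5.2) = -2.015
Iteration 2:
  p = (-4 - (3)·-2.015) / (5) = 0.409
  q = (-6 - (-3.2)·0.409) / (5.2) = -0.902
Iteration 3:
  p = (-4 - (3)·-0.902) / (5) = -0.259
  q = (-6 - (-3.2)·-0.259) / (5.2) = -1.313

(-0.259, -1.313)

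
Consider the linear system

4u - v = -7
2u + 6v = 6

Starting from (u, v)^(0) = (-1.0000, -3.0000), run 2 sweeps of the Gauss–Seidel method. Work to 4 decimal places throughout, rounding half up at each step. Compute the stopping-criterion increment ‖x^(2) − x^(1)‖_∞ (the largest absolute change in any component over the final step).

1.2083

Iteration 1:
  u = (-7 - (-1)·-3.0000) / (4) = -2.5000
  v = (6 - (2)·-2.5000) / (6) = 1.8333
Iteration 2:
  u = (-7 - (-1)·1.8333) / (4) = -1.2917
  v = (6 - (2)·-1.2917) / (6) = 1.4306
Change: (1.2083, -0.4027) → max |·| = 1.2083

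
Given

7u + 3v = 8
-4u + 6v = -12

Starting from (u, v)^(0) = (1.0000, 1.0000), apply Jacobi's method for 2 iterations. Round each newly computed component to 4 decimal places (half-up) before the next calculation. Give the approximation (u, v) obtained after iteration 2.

Iteration 1:
  u = (8 - (3)·1.0000) / (7) = 0.7143
  v = (-12 - (-4)·1.0000) / (6) = -1.3333
Iteration 2:
  u = (8 - (3)·-1.3333) / (7) = 1.7143
  v = (-12 - (-4)·0.7143) / (6) = -1.5238

(1.7143, -1.5238)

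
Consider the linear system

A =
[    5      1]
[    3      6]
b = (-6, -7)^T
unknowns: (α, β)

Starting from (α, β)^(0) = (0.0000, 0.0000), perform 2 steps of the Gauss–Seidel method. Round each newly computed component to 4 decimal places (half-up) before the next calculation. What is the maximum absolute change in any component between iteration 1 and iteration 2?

0.1133

Iteration 1:
  α = (-6 - (1)·0.0000) / (5) = -1.2000
  β = (-7 - (3)·-1.2000) / (6) = -0.5667
Iteration 2:
  α = (-6 - (1)·-0.5667) / (5) = -1.0867
  β = (-7 - (3)·-1.0867) / (6) = -0.6233
Change: (0.1133, -0.0566) → max |·| = 0.1133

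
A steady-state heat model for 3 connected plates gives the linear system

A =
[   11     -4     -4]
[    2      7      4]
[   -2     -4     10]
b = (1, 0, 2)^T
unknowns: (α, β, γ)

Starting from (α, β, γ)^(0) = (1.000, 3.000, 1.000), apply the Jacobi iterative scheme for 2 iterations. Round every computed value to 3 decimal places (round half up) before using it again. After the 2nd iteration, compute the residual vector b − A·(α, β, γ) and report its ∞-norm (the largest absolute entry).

Iteration 1:
  α = (1 - (-4)·3.000 - (-4)·1.000) / (11) = 1.545
  β = (0 - (2)·1.000 - (4)·1.000) / (7) = -0.857
  γ = (2 - (-2)·1.000 - (-4)·3.000) / (10) = 1.600
Iteration 2:
  α = (1 - (-4)·-0.857 - (-4)·1.600) / (11) = 0.361
  β = (0 - (2)·1.545 - (4)·1.600) / (7) = -1.356
  γ = (2 - (-2)·1.545 - (-4)·-0.857) / (10) = 0.166
Residual b − A·x = (-7.731, 8.106, -4.362); ∞-norm = 8.106

8.106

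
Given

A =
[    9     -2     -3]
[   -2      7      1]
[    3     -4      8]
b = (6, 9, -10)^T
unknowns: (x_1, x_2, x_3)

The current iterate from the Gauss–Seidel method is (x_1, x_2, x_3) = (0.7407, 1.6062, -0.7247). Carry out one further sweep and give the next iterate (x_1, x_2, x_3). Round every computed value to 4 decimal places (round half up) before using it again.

(0.7820, 1.6127, -0.7369)

One sweep:
  x_1 = (6 - (-2)·1.6062 - (-3)·-0.7247) / (9) = 0.7820
  x_2 = (9 - (-2)·0.7820 - (1)·-0.7247) / (7) = 1.6127
  x_3 = (-10 - (3)·0.7820 - (-4)·1.6127) / (8) = -0.7369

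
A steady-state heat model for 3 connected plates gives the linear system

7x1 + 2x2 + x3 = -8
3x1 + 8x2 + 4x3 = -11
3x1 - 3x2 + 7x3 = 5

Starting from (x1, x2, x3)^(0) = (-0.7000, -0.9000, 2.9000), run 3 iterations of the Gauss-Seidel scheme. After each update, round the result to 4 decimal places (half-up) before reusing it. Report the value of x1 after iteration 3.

-0.8193

Iteration 1:
  x1 = (-8 - (2)·-0.9000 - (1)·2.9000) / (7) = -1.3000
  x2 = (-11 - (3)·-1.3000 - (4)·2.9000) / (8) = -2.3375
  x3 = (5 - (3)·-1.3000 - (-3)·-2.3375) / (7) = 0.2696
Iteration 2:
  x1 = (-8 - (2)·-2.3375 - (1)·0.2696) / (7) = -0.5135
  x2 = (-11 - (3)·-0.5135 - (4)·0.2696) / (8) = -1.3172
  x3 = (5 - (3)·-0.5135 - (-3)·-1.3172) / (7) = 0.3698
Iteration 3:
  x1 = (-8 - (2)·-1.3172 - (1)·0.3698) / (7) = -0.8193
  x2 = (-11 - (3)·-0.8193 - (4)·0.3698) / (8) = -1.2527
  x3 = (5 - (3)·-0.8193 - (-3)·-1.2527) / (7) = 0.5285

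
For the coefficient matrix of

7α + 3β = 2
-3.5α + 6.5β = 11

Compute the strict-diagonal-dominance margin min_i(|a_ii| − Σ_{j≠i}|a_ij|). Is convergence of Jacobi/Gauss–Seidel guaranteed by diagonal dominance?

3

row 1: |7| − (3) = 4
row 2: |6.5| − (3.5) = 3
minimum over rows = 3 → strictly diagonally dominant (convergence guaranteed)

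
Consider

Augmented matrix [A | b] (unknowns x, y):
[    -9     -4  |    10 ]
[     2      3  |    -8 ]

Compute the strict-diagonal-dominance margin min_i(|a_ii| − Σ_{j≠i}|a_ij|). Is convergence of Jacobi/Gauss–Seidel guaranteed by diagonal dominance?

row 1: |-9| − (4) = 5
row 2: |3| − (2) = 1
minimum over rows = 1 → strictly diagonally dominant (convergence guaranteed)

1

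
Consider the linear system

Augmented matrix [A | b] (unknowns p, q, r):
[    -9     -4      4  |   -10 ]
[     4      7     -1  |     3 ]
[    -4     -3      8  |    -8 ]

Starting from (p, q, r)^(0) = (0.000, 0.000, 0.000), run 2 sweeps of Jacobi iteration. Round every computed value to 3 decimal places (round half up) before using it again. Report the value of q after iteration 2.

-0.349

Iteration 1:
  p = (-10 - (-4)·0.000 - (4)·0.000) / (-9) = 1.111
  q = (3 - (4)·0.000 - (-1)·0.000) / (7) = 0.429
  r = (-8 - (-4)·0.000 - (-3)·0.000) / (8) = -1.000
Iteration 2:
  p = (-10 - (-4)·0.429 - (4)·-1.000) / (-9) = 0.476
  q = (3 - (4)·1.111 - (-1)·-1.000) / (7) = -0.349
  r = (-8 - (-4)·1.111 - (-3)·0.429) / (8) = -0.284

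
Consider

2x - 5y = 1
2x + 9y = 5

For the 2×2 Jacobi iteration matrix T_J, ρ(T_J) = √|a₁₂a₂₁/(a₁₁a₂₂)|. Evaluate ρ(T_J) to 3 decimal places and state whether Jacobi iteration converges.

0.745

a₁₂a₂₁/(a₁₁a₂₂) = (-5)·(2) / ((2)·(9)) = -0.555556
ρ = √|-0.555556| = √0.555556 = 0.745
ρ < 1, so Jacobi converges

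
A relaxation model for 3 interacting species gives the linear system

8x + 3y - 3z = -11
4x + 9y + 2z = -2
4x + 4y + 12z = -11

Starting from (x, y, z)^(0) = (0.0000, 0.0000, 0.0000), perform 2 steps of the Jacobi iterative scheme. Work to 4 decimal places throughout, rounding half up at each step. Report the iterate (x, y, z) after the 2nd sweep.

Iteration 1:
  x = (-11 - (3)·0.0000 - (-3)·0.0000) / (8) = -1.3750
  y = (-2 - (4)·0.0000 - (2)·0.0000) / (9) = -0.2222
  z = (-11 - (4)·0.0000 - (4)·0.0000) / (12) = -0.9167
Iteration 2:
  x = (-11 - (3)·-0.2222 - (-3)·-0.9167) / (8) = -1.6354
  y = (-2 - (4)·-1.3750 - (2)·-0.9167) / (9) = 0.5926
  z = (-11 - (4)·-1.3750 - (4)·-0.2222) / (12) = -0.3843

(-1.6354, 0.5926, -0.3843)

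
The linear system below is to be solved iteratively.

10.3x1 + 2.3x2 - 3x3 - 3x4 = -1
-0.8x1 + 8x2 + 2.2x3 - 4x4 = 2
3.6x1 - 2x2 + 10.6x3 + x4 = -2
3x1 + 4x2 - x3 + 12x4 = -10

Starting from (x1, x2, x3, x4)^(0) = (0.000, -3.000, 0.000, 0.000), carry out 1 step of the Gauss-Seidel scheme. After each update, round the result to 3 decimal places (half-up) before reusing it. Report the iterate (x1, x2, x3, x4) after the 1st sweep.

(0.573, 0.307, -0.325, -1.106)

Iteration 1:
  x1 = (-1 - (2.3)·-3.000 - (-3)·0.000 - (-3)·0.000) / (10.3) = 0.573
  x2 = (2 - (-0.8)·0.573 - (2.2)·0.000 - (-4)·0.000) / (8) = 0.307
  x3 = (-2 - (3.6)·0.573 - (-2)·0.307 - (1)·0.000) / (10.6) = -0.325
  x4 = (-10 - (3)·0.573 - (4)·0.307 - (-1)·-0.325) / (12) = -1.106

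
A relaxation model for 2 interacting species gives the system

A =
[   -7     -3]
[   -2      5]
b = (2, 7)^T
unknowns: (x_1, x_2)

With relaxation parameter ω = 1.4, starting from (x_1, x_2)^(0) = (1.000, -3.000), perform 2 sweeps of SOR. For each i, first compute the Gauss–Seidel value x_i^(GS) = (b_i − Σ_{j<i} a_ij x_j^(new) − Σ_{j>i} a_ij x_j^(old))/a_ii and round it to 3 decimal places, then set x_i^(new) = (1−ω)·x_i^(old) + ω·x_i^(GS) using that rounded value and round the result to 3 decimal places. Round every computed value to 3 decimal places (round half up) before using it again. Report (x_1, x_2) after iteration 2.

(-3.032, -1.226)

Iteration 1:
  x_1: GS value = (2 - (-3)·-3.000) / (-7) = 1.000;  x_1 ← (1−ω)·1.000 + ω·1.000 = 1.000
  x_2: GS value = (7 - (-2)·1.000) / (5) = 1.800;  x_2 ← (1−ω)·-3.000 + ω·1.800 = 3.720
Iteration 2:
  x_1: GS value = (2 - (-3)·3.720) / (-7) = -1.880;  x_1 ← (1−ω)·1.000 + ω·-1.880 = -3.032
  x_2: GS value = (7 - (-2)·-3.032) / (5) = 0.187;  x_2 ← (1−ω)·3.720 + ω·0.187 = -1.226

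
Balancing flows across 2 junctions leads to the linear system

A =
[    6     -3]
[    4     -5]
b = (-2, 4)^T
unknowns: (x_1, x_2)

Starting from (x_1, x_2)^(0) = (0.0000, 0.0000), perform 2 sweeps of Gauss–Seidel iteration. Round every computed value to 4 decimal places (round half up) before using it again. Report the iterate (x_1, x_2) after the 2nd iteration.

(-0.8666, -1.4933)

Iteration 1:
  x_1 = (-2 - (-3)·0.0000) / (6) = -0.3333
  x_2 = (4 - (4)·-0.3333) / (-5) = -1.0666
Iteration 2:
  x_1 = (-2 - (-3)·-1.0666) / (6) = -0.8666
  x_2 = (4 - (4)·-0.8666) / (-5) = -1.4933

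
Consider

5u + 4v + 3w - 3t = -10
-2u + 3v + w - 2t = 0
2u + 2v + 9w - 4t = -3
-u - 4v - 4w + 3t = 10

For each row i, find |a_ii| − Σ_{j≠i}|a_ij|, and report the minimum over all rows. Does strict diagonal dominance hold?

row 1: |5| − (4+3+3) = -5
row 2: |3| − (2+1+2) = -2
row 3: |9| − (2+2+4) = 1
row 4: |3| − (1+4+4) = -6
minimum over rows = -6 → not strictly diagonally dominant

-6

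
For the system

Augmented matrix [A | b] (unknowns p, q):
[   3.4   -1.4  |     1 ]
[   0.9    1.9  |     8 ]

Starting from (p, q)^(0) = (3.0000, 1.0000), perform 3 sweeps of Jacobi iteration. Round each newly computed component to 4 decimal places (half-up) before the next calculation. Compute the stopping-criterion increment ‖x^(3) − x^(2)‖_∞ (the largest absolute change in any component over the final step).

Iteration 1:
  p = (1 - (-1.4)·1.0000) / (3.4) = 0.7059
  q = (8 - (0.9)·3.0000) / (1.9) = 2.7895
Iteration 2:
  p = (1 - (-1.4)·2.7895) / (3.4) = 1.4427
  q = (8 - (0.9)·0.7059) / (1.9) = 3.8762
Iteration 3:
  p = (1 - (-1.4)·3.8762) / (3.4) = 1.8902
  q = (8 - (0.9)·1.4427) / (1.9) = 3.5271
Change: (0.4475, -0.3491) → max |·| = 0.4475

0.4475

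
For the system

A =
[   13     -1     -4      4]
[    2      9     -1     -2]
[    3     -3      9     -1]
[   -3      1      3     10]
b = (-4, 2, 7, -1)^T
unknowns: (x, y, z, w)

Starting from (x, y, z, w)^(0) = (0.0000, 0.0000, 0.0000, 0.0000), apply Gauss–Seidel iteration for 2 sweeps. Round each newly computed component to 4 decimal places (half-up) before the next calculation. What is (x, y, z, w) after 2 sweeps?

(0.1736, 0.1779, 0.7220, -0.2823)

Iteration 1:
  x = (-4 - (-1)·0.0000 - (-4)·0.0000 - (4)·0.0000) / (13) = -0.3077
  y = (2 - (2)·-0.3077 - (-1)·0.0000 - (-2)·0.0000) / (9) = 0.2906
  z = (7 - (3)·-0.3077 - (-3)·0.2906 - (-1)·0.0000) / (9) = 0.9772
  w = (-1 - (-3)·-0.3077 - (1)·0.2906 - (3)·0.9772) / (10) = -0.5145
Iteration 2:
  x = (-4 - (-1)·0.2906 - (-4)·0.9772 - (4)·-0.5145) / (13) = 0.1736
  y = (2 - (2)·0.1736 - (-1)·0.9772 - (-2)·-0.5145) / (9) = 0.1779
  z = (7 - (3)·0.1736 - (-3)·0.1779 - (-1)·-0.5145) / (9) = 0.7220
  w = (-1 - (-3)·0.1736 - (1)·0.1779 - (3)·0.7220) / (10) = -0.2823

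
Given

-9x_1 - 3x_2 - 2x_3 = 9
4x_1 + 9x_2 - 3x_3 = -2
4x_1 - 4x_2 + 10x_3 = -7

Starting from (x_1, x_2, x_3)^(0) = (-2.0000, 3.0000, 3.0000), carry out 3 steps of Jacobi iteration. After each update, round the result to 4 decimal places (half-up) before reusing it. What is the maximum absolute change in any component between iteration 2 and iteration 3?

0.4543

Iteration 1:
  x_1 = (9 - (-3)·3.0000 - (-2)·3.0000) / (-9) = -2.6667
  x_2 = (-2 - (4)·-2.0000 - (-3)·3.0000) / (9) = 1.6667
  x_3 = (-7 - (4)·-2.0000 - (-4)·3.0000) / (10) = 1.3000
Iteration 2:
  x_1 = (9 - (-3)·1.6667 - (-2)·1.3000) / (-9) = -1.8445
  x_2 = (-2 - (4)·-2.6667 - (-3)·1.3000) / (9) = 1.3963
  x_3 = (-7 - (4)·-2.6667 - (-4)·1.6667) / (10) = 1.0334
Iteration 3:
  x_1 = (9 - (-3)·1.3963 - (-2)·1.0334) / (-9) = -1.6951
  x_2 = (-2 - (4)·-1.8445 - (-3)·1.0334) / (9) = 0.9420
  x_3 = (-7 - (4)·-1.8445 - (-4)·1.3963) / (10) = 0.5963
Change: (0.1494, -0.4543, -0.4371) → max |·| = 0.4543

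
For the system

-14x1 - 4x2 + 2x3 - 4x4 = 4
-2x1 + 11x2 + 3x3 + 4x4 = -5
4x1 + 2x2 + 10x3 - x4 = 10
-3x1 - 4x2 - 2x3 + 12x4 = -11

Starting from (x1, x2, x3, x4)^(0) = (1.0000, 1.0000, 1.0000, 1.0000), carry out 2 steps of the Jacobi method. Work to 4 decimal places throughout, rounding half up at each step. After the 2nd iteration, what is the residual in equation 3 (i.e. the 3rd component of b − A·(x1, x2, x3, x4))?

Iteration 1:
  x1 = (4 - (-4)·1.0000 - (2)·1.0000 - (-4)·1.0000) / (-14) = -0.7143
  x2 = (-5 - (-2)·1.0000 - (3)·1.0000 - (4)·1.0000) / (11) = -0.9091
  x3 = (10 - (4)·1.0000 - (2)·1.0000 - (-1)·1.0000) / (10) = 0.5000
  x4 = (-11 - (-3)·1.0000 - (-4)·1.0000 - (-2)·1.0000) / (12) = -0.1667
Iteration 2:
  x1 = (4 - (-4)·-0.9091 - (2)·0.5000 - (-4)·-0.1667) / (-14) = 0.0931
  x2 = (-5 - (-2)·-0.7143 - (3)·0.5000 - (4)·-0.1667) / (11) = -0.6602
  x3 = (10 - (4)·-0.7143 - (2)·-0.9091 - (-1)·-0.1667) / (10) = 1.4509
  x4 = (-11 - (-3)·-0.7143 - (-4)·-0.9091 - (-2)·0.5000) / (12) = -1.3149
Residual b − A·x = (-5.4988, 3.3553, -4.8759, 5.3191)

-4.8759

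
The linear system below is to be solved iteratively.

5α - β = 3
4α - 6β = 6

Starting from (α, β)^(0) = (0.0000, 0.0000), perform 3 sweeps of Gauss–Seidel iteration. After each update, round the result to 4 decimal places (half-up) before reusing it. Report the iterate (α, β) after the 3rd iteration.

(0.4640, -0.6907)

Iteration 1:
  α = (3 - (-1)·0.0000) / (5) = 0.6000
  β = (6 - (4)·0.6000) / (-6) = -0.6000
Iteration 2:
  α = (3 - (-1)·-0.6000) / (5) = 0.4800
  β = (6 - (4)·0.4800) / (-6) = -0.6800
Iteration 3:
  α = (3 - (-1)·-0.6800) / (5) = 0.4640
  β = (6 - (4)·0.4640) / (-6) = -0.6907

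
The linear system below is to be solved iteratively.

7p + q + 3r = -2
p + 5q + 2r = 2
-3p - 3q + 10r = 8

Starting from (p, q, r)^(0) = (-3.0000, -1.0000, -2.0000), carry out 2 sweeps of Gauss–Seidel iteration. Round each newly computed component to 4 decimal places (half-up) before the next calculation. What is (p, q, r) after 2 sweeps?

(-1.0073, 0.0689, 0.5185)

Iteration 1:
  p = (-2 - (1)·-1.0000 - (3)·-2.0000) / (7) = 0.7143
  q = (2 - (1)·0.7143 - (2)·-2.0000) / (5) = 1.0571
  r = (8 - (-3)·0.7143 - (-3)·1.0571) / (10) = 1.3314
Iteration 2:
  p = (-2 - (1)·1.0571 - (3)·1.3314) / (7) = -1.0073
  q = (2 - (1)·-1.0073 - (2)·1.3314) / (5) = 0.0689
  r = (8 - (-3)·-1.0073 - (-3)·0.0689) / (10) = 0.5185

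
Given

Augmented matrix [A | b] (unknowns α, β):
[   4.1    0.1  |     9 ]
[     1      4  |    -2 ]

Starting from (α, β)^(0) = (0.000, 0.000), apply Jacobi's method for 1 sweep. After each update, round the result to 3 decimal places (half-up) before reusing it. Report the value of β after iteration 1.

-0.500

Iteration 1:
  α = (9 - (0.1)·0.000) / (4.1) = 2.195
  β = (-2 - (1)·0.000) / (4) = -0.500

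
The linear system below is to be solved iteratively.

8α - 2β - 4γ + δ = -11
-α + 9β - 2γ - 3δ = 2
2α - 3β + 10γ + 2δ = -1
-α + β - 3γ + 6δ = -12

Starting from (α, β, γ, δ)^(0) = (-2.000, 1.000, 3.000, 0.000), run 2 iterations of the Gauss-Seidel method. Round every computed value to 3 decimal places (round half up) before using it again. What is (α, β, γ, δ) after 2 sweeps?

Iteration 1:
  α = (-11 - (-2)·1.000 - (-4)·3.000 - (1)·0.000) / (8) = 0.375
  β = (2 - (-1)·0.375 - (-2)·3.000 - (-3)·0.000) / (9) = 0.931
  γ = (-1 - (2)·0.375 - (-3)·0.931 - (2)·0.000) / (10) = 0.104
  δ = (-12 - (-1)·0.375 - (1)·0.931 - (-3)·0.104) / (6) = -2.041
Iteration 2:
  α = (-11 - (-2)·0.931 - (-4)·0.104 - (1)·-2.041) / (8) = -0.835
  β = (2 - (-1)·-0.835 - (-2)·0.104 - (-3)·-2.041) / (9) = -0.528
  γ = (-1 - (2)·-0.835 - (-3)·-0.528 - (2)·-2.041) / (10) = 0.317
  δ = (-12 - (-1)·-0.835 - (1)·-0.528 - (-3)·0.317) / (6) = -1.893

(-0.835, -0.528, 0.317, -1.893)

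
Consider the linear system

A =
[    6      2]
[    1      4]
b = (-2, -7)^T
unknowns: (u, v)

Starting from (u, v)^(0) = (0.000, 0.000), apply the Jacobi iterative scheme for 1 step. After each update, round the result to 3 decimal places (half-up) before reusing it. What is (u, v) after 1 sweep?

Iteration 1:
  u = (-2 - (2)·0.000) / (6) = -0.333
  v = (-7 - (1)·0.000) / (4) = -1.750

(-0.333, -1.750)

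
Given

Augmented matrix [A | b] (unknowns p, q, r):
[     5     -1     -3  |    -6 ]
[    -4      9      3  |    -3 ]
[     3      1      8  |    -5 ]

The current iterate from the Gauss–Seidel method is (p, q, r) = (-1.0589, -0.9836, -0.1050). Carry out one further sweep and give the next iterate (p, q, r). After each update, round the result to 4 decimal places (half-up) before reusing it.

One sweep:
  p = (-6 - (-1)·-0.9836 - (-3)·-0.1050) / (5) = -1.4597
  q = (-3 - (-4)·-1.4597 - (3)·-0.1050) / (9) = -0.9471
  r = (-5 - (3)·-1.4597 - (1)·-0.9471) / (8) = 0.0408

(-1.4597, -0.9471, 0.0408)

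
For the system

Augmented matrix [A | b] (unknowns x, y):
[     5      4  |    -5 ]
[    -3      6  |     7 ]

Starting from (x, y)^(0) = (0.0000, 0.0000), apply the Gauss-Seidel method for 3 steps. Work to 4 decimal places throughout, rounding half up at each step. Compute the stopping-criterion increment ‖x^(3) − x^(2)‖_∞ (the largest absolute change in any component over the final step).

0.2134

Iteration 1:
  x = (-5 - (4)·0.0000) / (5) = -1.0000
  y = (7 - (-3)·-1.0000) / (6) = 0.6667
Iteration 2:
  x = (-5 - (4)·0.6667) / (5) = -1.5334
  y = (7 - (-3)·-1.5334) / (6) = 0.4000
Iteration 3:
  x = (-5 - (4)·0.4000) / (5) = -1.3200
  y = (7 - (-3)·-1.3200) / (6) = 0.5067
Change: (0.2134, 0.1067) → max |·| = 0.2134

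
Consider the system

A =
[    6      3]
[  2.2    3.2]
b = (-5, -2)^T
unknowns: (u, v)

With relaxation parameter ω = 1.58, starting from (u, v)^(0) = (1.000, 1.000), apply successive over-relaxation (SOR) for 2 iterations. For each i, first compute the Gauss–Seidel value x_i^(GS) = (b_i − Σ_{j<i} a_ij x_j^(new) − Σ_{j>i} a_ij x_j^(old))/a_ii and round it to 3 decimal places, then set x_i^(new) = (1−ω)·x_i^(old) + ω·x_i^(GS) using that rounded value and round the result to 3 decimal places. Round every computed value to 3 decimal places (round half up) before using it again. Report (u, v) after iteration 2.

(-0.826, -0.874)

Iteration 1:
  u: GS value = (-5 - (3)·1.000) / (6) = -1.333;  u ← (1−ω)·1.000 + ω·-1.333 = -2.686
  v: GS value = (-2 - (2.2)·-2.686) / (3.2) = 1.222;  v ← (1−ω)·1.000 + ω·1.222 = 1.351
Iteration 2:
  u: GS value = (-5 - (3)·1.351) / (6) = -1.509;  u ← (1−ω)·-2.686 + ω·-1.509 = -0.826
  v: GS value = (-2 - (2.2)·-0.826) / (3.2) = -0.057;  v ← (1−ω)·1.351 + ω·-0.057 = -0.874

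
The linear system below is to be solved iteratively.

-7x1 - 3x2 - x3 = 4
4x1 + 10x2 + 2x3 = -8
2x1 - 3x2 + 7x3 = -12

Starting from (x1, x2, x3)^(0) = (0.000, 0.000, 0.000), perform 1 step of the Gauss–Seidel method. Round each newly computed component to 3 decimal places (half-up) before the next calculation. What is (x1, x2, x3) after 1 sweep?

Iteration 1:
  x1 = (4 - (-3)·0.000 - (-1)·0.000) / (-7) = -0.571
  x2 = (-8 - (4)·-0.571 - (2)·0.000) / (10) = -0.572
  x3 = (-12 - (2)·-0.571 - (-3)·-0.572) / (7) = -1.796

(-0.571, -0.572, -1.796)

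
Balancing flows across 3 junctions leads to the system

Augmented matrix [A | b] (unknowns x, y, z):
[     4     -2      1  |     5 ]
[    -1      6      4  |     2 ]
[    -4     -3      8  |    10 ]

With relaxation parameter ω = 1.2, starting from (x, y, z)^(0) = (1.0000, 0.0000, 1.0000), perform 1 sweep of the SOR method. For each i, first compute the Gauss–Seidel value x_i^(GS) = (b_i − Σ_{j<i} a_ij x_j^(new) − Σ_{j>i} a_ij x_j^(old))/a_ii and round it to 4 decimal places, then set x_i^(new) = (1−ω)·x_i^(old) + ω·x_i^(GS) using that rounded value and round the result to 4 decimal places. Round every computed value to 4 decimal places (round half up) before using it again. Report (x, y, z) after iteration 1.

Iteration 1:
  x: GS value = (5 - (-2)·0.0000 - (1)·1.0000) / (4) = 1.0000;  x ← (1−ω)·1.0000 + ω·1.0000 = 1.0000
  y: GS value = (2 - (-1)·1.0000 - (4)·1.0000) / (6) = -0.1667;  y ← (1−ω)·0.0000 + ω·-0.1667 = -0.2000
  z: GS value = (10 - (-4)·1.0000 - (-3)·-0.2000) / (8) = 1.6750;  z ← (1−ω)·1.0000 + ω·1.6750 = 1.8100

(1.0000, -0.2000, 1.8100)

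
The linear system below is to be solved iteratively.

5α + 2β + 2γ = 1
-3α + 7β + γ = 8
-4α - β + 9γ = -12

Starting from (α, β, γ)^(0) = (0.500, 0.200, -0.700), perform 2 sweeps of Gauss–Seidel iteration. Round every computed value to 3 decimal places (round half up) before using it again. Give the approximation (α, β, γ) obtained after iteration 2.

(0.034, 1.300, -1.174)

Iteration 1:
  α = (1 - (2)·0.200 - (2)·-0.700) / (5) = 0.400
  β = (8 - (-3)·0.400 - (1)·-0.700) / (7) = 1.414
  γ = (-12 - (-4)·0.400 - (-1)·1.414) / (9) = -0.998
Iteration 2:
  α = (1 - (2)·1.414 - (2)·-0.998) / (5) = 0.034
  β = (8 - (-3)·0.034 - (1)·-0.998) / (7) = 1.300
  γ = (-12 - (-4)·0.034 - (-1)·1.300) / (9) = -1.174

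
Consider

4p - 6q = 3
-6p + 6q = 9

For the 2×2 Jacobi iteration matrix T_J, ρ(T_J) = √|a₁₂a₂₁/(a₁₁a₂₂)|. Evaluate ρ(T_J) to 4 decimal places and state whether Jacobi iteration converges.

1.2247

a₁₂a₂₁/(a₁₁a₂₂) = (-6)·(-6) / ((4)·(6)) = 1.500000
ρ = √|1.500000| = √1.500000 = 1.2247
ρ > 1, so Jacobi diverges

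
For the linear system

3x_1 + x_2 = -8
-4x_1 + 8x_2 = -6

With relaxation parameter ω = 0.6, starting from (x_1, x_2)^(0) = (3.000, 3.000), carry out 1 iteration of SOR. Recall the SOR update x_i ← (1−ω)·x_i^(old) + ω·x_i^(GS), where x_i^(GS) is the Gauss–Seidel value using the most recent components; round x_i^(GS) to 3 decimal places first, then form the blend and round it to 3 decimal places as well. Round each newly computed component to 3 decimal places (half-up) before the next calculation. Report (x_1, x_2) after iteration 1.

Iteration 1:
  x_1: GS value = (-8 - (1)·3.000) / (3) = -3.667;  x_1 ← (1−ω)·3.000 + ω·-3.667 = -1.000
  x_2: GS value = (-6 - (-4)·-1.000) / (8) = -1.250;  x_2 ← (1−ω)·3.000 + ω·-1.250 = 0.450

(-1.000, 0.450)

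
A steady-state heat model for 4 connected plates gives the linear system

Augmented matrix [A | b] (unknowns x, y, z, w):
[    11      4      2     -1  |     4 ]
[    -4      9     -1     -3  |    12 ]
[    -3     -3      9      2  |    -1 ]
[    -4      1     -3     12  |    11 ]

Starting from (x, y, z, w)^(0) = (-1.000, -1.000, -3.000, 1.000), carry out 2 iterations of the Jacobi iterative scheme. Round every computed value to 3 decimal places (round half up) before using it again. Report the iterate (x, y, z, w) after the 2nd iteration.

(0.215, 1.801, 0.658, 1.047)

Iteration 1:
  x = (4 - (4)·-1.000 - (2)·-3.000 - (-1)·1.000) / (11) = 1.364
  y = (12 - (-4)·-1.000 - (-1)·-3.000 - (-3)·1.000) / (9) = 0.889
  z = (-1 - (-3)·-1.000 - (-3)·-1.000 - (2)·1.000) / (9) = -1.000
  w = (11 - (-4)·-1.000 - (1)·-1.000 - (-3)·-3.000) / (12) = -0.083
Iteration 2:
  x = (4 - (4)·0.889 - (2)·-1.000 - (-1)·-0.083) / (11) = 0.215
  y = (12 - (-4)·1.364 - (-1)·-1.000 - (-3)·-0.083) / (9) = 1.801
  z = (-1 - (-3)·1.364 - (-3)·0.889 - (2)·-0.083) / (9) = 0.658
  w = (11 - (-4)·1.364 - (1)·0.889 - (-3)·-1.000) / (12) = 1.047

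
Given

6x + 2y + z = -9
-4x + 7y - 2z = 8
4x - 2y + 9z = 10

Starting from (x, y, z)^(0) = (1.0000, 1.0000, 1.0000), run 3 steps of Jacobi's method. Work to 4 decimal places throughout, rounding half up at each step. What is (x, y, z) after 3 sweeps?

Iteration 1:
  x = (-9 - (2)·1.0000 - (1)·1.0000) / (6) = -2.0000
  y = (8 - (-4)·1.0000 - (-2)·1.0000) / (7) = 2.0000
  z = (10 - (4)·1.0000 - (-2)·1.0000) / (9) = 0.8889
Iteration 2:
  x = (-9 - (2)·2.0000 - (1)·0.8889) / (6) = -2.3148
  y = (8 - (-4)·-2.0000 - (-2)·0.8889) / (7) = 0.2540
  z = (10 - (4)·-2.0000 - (-2)·2.0000) / (9) = 2.4444
Iteration 3:
  x = (-9 - (2)·0.2540 - (1)·2.4444) / (6) = -1.9921
  y = (8 - (-4)·-2.3148 - (-2)·2.4444) / (7) = 0.5185
  z = (10 - (4)·-2.3148 - (-2)·0.2540) / (9) = 2.1964

(-1.9921, 0.5185, 2.1964)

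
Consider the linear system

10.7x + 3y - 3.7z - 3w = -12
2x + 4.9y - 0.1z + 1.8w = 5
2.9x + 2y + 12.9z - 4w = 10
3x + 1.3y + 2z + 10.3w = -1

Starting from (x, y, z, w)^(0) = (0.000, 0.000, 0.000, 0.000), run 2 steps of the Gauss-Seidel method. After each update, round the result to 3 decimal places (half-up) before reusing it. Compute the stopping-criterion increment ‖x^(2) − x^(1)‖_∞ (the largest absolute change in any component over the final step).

Iteration 1:
  x = (-12 - (3)·0.000 - (-3.7)·0.000 - (-3)·0.000) / (10.7) = -1.121
  y = (5 - (2)·-1.121 - (-0.1)·0.000 - (1.8)·0.000) / (4.9) = 1.478
  z = (10 - (2.9)·-1.121 - (2)·1.478 - (-4)·0.000) / (12.9) = 0.798
  w = (-1 - (3)·-1.121 - (1.3)·1.478 - (2)·0.798) / (10.3) = -0.112
Iteration 2:
  x = (-12 - (3)·1.478 - (-3.7)·0.798 - (-3)·-0.112) / (10.7) = -1.291
  y = (5 - (2)·-1.291 - (-0.1)·0.798 - (1.8)·-0.112) / (4.9) = 1.605
  z = (10 - (2.9)·-1.291 - (2)·1.605 - (-4)·-0.112) / (12.9) = 0.782
  w = (-1 - (3)·-1.291 - (1.3)·1.605 - (2)·0.782) / (10.3) = -0.075
Change: (-0.170, 0.127, -0.016, 0.037) → max |·| = 0.170

0.170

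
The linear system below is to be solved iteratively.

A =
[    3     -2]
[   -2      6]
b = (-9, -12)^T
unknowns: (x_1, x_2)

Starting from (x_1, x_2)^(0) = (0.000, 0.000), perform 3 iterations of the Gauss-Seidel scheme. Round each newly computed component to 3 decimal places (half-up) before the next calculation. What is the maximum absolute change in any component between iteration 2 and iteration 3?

0.445

Iteration 1:
  x_1 = (-9 - (-2)·0.000) / (3) = -3.000
  x_2 = (-12 - (-2)·-3.000) / (6) = -3.000
Iteration 2:
  x_1 = (-9 - (-2)·-3.000) / (3) = -5.000
  x_2 = (-12 - (-2)·-5.000) / (6) = -3.667
Iteration 3:
  x_1 = (-9 - (-2)·-3.667) / (3) = -5.445
  x_2 = (-12 - (-2)·-5.445) / (6) = -3.815
Change: (-0.445, -0.148) → max |·| = 0.445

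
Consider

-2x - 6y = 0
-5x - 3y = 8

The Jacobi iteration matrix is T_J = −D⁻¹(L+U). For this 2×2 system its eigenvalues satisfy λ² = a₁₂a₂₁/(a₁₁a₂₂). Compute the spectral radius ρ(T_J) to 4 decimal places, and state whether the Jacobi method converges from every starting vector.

a₁₂a₂₁/(a₁₁a₂₂) = (-6)·(-5) / ((-2)·(-3)) = 5.000000
ρ = √|5.000000| = √5.000000 = 2.2361
ρ > 1, so Jacobi diverges

2.2361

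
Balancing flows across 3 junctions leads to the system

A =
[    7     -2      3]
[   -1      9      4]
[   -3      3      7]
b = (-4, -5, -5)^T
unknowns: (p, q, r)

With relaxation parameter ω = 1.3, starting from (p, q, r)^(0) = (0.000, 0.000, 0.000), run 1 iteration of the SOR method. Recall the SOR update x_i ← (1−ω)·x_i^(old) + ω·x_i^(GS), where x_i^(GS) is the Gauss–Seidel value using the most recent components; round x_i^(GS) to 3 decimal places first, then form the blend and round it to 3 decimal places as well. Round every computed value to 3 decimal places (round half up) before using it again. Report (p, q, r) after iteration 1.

Iteration 1:
  p: GS value = (-4 - (-2)·0.000 - (3)·0.000) / (7) = -0.571;  p ← (1−ω)·0.000 + ω·-0.571 = -0.742
  q: GS value = (-5 - (-1)·-0.742 - (4)·0.000) / (9) = -0.638;  q ← (1−ω)·0.000 + ω·-0.638 = -0.829
  r: GS value = (-5 - (-3)·-0.742 - (3)·-0.829) / (7) = -0.677;  r ← (1−ω)·0.000 + ω·-0.677 = -0.880

(-0.742, -0.829, -0.880)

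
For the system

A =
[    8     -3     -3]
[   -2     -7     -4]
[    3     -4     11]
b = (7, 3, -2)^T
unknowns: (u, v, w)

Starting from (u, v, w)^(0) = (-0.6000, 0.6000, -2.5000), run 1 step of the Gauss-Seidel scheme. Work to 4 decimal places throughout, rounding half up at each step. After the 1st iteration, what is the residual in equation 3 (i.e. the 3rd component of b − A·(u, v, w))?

Iteration 1:
  u = (7 - (-3)·0.6000 - (-3)·-2.5000) / (8) = 0.1625
  v = (3 - (-2)·0.1625 - (-4)·-2.5000) / (-7) = 0.9536
  w = (-2 - (3)·0.1625 - (-4)·0.9536) / (11) = 0.1206
Residual b − A·x = (8.9226, 10.4826, 0.0003)

0.0003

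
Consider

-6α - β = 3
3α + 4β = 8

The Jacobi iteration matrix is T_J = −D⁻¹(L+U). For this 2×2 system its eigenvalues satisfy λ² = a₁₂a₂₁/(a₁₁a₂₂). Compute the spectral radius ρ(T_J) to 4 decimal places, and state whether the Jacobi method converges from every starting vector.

0.3536

a₁₂a₂₁/(a₁₁a₂₂) = (-1)·(3) / ((-6)·(4)) = 0.125000
ρ = √|0.125000| = √0.125000 = 0.3536
ρ < 1, so Jacobi converges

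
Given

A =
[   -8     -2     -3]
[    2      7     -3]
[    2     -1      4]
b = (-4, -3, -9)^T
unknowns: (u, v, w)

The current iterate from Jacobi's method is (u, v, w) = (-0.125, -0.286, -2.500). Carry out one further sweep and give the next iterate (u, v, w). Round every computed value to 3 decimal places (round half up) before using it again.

One sweep:
  u = (-4 - (-2)·-0.286 - (-3)·-2.500) / (-8) = 1.509
  v = (-3 - (2)·-0.125 - (-3)·-2.500) / (7) = -1.464
  w = (-9 - (2)·-0.125 - (-1)·-0.286) / (4) = -2.259

(1.509, -1.464, -2.259)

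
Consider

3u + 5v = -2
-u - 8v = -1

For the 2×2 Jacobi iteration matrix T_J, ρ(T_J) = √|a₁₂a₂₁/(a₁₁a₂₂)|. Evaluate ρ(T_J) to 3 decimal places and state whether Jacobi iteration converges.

a₁₂a₂₁/(a₁₁a₂₂) = (5)·(-1) / ((3)·(-8)) = 0.208333
ρ = √|0.208333| = √0.208333 = 0.456
ρ < 1, so Jacobi converges

0.456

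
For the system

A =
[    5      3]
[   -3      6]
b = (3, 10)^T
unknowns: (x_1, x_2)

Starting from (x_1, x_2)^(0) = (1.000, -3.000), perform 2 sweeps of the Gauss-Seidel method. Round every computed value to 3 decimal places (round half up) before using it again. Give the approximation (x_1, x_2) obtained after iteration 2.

Iteration 1:
  x_1 = (3 - (3)·-3.000) / (5) = 2.400
  x_2 = (10 - (-3)·2.400) / (6) = 2.867
Iteration 2:
  x_1 = (3 - (3)·2.867) / (5) = -1.120
  x_2 = (10 - (-3)·-1.120) / (6) = 1.107

(-1.120, 1.107)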